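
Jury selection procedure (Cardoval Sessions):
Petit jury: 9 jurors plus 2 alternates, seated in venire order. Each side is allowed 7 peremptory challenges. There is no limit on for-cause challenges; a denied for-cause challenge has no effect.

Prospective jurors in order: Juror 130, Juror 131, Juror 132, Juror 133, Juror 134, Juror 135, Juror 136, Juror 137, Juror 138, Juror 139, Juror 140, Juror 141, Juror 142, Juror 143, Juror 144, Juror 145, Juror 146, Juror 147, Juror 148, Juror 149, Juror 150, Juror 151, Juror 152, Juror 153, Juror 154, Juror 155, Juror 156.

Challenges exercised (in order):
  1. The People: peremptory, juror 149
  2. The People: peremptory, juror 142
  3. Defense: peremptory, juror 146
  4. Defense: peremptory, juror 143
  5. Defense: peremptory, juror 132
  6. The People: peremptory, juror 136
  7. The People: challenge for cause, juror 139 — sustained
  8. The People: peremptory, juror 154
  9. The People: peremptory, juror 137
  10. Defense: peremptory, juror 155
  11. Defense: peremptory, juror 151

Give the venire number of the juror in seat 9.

Removed: #132, #136, #137, #139, #142, #143, #146, #149, #151, #154, #155.
Seating in order: seats 1–9 → #130, #131, #133, #134, #135, #138, #140, #141, #144; alternates → #145, #147.
So seat 9 is #144.

144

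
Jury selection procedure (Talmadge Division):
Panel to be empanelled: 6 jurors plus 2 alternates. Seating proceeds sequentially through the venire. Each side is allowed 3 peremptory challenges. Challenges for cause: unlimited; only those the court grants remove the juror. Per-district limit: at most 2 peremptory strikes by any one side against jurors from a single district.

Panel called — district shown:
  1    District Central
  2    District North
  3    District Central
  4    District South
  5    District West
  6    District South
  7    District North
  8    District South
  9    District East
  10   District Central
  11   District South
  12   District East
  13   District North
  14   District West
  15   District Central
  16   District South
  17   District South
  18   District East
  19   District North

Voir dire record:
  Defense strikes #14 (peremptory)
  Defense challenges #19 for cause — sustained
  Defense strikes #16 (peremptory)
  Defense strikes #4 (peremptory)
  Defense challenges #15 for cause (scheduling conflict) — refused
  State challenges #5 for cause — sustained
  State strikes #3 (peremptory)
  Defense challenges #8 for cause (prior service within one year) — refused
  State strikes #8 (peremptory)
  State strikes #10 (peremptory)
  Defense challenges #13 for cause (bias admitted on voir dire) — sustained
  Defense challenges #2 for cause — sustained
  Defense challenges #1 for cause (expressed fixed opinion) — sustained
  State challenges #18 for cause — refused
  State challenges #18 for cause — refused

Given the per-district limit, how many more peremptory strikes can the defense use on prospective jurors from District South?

0

Defense peremptories so far: #14, #16, #4 — 3 of 3 used, 0 left overall.
Against District South: #16, #4 — 2 used; per-district cap 2 leaves 0.
Binding limit: min(0, 0) = 0.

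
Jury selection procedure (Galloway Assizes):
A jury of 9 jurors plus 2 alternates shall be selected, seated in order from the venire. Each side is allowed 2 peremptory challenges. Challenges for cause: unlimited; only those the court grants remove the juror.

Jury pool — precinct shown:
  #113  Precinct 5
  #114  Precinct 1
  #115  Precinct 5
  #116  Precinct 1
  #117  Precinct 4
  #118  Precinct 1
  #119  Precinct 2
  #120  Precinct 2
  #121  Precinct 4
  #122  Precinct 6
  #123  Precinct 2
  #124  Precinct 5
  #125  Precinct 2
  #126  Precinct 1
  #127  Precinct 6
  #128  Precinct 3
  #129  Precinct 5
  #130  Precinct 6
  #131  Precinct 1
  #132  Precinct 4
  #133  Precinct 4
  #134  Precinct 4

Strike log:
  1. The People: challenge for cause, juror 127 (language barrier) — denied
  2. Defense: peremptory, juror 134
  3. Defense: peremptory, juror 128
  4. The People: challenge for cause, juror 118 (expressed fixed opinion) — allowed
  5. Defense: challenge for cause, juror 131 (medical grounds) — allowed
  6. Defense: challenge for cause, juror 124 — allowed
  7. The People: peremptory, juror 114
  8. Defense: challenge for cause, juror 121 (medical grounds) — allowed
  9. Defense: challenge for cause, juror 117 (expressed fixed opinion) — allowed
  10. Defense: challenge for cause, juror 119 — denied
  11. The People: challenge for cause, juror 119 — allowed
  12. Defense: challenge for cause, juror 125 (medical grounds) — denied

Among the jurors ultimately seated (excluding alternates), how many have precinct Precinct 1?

Removed: #114, #117, #118, #119, #121, #124, #128, #131, #134.
Seated jurors 1–9: #113, #115, #116, #120, #122, #123, #125, #126, #127 (alternates #129, #130 not counted).
Of those, in Precinct 1: #116, #126 → 2.

2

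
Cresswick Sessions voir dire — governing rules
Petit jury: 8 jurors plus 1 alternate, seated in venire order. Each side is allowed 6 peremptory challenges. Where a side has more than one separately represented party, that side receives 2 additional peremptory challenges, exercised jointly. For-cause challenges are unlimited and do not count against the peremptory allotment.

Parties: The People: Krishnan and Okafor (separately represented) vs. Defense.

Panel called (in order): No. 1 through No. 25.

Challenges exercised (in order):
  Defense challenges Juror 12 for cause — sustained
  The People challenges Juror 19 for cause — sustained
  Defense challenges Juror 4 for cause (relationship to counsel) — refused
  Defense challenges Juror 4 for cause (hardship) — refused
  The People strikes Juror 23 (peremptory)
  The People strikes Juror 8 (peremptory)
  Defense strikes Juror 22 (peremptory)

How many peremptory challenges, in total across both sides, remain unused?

11

The People allotment: 6 base + 2 multi-party = 8. Defense allotment: 6.
The People peremptories used: #23, #8 — 2 (the for-cause on #19 doesn't count).
Defense peremptories used: #22 — 1 (for-cause on #12, #4, #4 don't count).
Remaining: (8 − 2) + (6 − 1) = 11.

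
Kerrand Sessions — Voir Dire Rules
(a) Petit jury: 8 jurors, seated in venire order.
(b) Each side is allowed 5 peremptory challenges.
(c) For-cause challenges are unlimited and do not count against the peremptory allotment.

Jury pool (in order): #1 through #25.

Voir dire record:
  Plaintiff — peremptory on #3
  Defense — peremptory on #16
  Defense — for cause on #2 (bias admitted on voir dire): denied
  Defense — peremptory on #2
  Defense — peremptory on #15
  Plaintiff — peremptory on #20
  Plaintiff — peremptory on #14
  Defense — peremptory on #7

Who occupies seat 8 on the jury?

Removed: #2, #3, #7, #14, #15, #16, #20.
Seating in order: seats 1–8 → #1, #4, #5, #6, #8, #9, #10, #11.
So seat 8 is #11.

11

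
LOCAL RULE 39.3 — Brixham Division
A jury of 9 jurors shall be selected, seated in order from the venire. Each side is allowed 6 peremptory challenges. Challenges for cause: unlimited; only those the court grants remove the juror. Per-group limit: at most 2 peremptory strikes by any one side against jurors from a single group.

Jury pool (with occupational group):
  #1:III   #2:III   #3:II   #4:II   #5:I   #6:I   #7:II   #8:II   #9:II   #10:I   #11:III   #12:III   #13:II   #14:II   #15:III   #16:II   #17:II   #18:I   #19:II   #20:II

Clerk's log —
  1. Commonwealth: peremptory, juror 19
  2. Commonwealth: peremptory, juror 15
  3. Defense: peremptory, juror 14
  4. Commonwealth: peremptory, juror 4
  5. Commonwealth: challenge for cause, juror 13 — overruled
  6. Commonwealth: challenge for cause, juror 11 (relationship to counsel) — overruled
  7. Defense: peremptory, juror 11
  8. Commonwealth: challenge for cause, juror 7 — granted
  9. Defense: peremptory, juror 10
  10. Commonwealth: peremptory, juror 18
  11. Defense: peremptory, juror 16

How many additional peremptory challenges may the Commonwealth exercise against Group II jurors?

Commonwealth peremptories so far: #19, #15, #4, #18 — 4 of 6 used, 2 left overall.
Against Group II: #19, #4 — 2 used; per-group cap 2 leaves 0.
Binding limit: min(2, 0) = 0.

0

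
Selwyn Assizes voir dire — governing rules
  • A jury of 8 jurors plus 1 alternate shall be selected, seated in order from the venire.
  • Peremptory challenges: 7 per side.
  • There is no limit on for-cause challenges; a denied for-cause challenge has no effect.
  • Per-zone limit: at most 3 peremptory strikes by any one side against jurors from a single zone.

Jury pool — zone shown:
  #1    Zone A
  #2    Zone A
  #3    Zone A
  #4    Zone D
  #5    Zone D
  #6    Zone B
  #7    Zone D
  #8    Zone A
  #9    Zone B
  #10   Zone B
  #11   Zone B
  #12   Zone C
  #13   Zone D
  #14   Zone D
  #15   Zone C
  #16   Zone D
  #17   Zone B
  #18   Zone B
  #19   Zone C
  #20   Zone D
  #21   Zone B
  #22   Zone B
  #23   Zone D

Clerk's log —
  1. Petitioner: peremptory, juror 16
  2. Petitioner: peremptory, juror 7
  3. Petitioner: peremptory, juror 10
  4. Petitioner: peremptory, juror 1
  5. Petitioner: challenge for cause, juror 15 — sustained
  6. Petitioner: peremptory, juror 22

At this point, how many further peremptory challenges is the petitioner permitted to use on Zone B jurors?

1

Petitioner peremptories so far: #16, #7, #10, #1, #22 — 5 of 7 used, 2 left overall.
Against Zone B: #10, #22 — 2 used; per-zone cap 3 leaves 1.
Binding limit: min(2, 1) = 1.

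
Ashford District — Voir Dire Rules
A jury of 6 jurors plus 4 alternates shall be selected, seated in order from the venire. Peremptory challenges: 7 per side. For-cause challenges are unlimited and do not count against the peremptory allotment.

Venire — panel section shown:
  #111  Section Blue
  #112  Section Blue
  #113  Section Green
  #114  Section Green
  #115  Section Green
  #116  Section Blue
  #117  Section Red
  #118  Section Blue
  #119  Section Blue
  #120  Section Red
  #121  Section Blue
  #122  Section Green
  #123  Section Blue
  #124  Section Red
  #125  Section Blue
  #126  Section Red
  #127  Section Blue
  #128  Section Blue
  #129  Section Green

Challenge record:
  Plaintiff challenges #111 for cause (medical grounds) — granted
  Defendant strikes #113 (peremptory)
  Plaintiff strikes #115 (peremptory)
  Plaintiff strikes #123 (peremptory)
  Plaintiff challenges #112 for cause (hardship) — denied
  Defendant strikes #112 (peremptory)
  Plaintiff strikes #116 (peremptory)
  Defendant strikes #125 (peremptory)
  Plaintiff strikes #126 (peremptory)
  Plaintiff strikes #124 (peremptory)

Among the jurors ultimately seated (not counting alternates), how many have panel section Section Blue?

Removed: #111, #112, #113, #115, #116, #123, #124, #125, #126.
Seated jurors 1–6: #114, #117, #118, #119, #120, #121 (alternates #122, #127, #128, #129 not counted).
Of those, in Section Blue: #118, #119, #121 → 3.

3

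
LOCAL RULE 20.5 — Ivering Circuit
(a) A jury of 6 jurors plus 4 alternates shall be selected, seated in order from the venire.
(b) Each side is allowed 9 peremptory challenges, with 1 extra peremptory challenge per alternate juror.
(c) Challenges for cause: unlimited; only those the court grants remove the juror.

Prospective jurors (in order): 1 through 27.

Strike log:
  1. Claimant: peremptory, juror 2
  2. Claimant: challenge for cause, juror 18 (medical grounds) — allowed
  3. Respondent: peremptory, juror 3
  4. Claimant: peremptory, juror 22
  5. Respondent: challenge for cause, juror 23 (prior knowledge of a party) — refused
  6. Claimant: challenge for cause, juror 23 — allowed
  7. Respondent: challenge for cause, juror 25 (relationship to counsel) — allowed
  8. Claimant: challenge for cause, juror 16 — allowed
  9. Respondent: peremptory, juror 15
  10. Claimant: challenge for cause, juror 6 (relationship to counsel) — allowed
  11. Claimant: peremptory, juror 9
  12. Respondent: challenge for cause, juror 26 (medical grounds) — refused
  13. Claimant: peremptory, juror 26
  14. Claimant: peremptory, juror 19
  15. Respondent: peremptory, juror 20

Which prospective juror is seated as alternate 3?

Removed: #2, #3, #6, #9, #15, #16, #18, #19, #20, #22, #23, #25, #26.
Filling seats in venire order through position 9: #1, #4, #5, #7, #8, #10, #11, #12, #13.
So alternate 3 is #13.

13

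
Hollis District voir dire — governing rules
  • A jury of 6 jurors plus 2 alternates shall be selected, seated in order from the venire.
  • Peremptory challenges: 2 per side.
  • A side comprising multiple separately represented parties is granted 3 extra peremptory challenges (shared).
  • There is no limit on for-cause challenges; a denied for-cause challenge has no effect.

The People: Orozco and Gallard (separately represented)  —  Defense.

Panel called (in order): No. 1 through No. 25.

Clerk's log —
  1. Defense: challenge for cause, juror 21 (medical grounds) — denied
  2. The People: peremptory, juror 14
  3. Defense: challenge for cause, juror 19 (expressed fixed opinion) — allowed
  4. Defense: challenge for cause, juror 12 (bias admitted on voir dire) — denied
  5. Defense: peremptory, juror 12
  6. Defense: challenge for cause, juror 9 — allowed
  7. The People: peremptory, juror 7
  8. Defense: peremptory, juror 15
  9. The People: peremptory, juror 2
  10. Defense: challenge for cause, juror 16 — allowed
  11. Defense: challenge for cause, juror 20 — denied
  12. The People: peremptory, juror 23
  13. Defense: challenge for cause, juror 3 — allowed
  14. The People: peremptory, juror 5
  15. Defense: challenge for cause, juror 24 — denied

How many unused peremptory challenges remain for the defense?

0

Defense allotment: 2.
Defense peremptories used: #12, #15 — 2 (for-cause on #21, #19, #12, #9, #16, #20, #3, #24 don't count).
Remaining: 2 − 2 = 0.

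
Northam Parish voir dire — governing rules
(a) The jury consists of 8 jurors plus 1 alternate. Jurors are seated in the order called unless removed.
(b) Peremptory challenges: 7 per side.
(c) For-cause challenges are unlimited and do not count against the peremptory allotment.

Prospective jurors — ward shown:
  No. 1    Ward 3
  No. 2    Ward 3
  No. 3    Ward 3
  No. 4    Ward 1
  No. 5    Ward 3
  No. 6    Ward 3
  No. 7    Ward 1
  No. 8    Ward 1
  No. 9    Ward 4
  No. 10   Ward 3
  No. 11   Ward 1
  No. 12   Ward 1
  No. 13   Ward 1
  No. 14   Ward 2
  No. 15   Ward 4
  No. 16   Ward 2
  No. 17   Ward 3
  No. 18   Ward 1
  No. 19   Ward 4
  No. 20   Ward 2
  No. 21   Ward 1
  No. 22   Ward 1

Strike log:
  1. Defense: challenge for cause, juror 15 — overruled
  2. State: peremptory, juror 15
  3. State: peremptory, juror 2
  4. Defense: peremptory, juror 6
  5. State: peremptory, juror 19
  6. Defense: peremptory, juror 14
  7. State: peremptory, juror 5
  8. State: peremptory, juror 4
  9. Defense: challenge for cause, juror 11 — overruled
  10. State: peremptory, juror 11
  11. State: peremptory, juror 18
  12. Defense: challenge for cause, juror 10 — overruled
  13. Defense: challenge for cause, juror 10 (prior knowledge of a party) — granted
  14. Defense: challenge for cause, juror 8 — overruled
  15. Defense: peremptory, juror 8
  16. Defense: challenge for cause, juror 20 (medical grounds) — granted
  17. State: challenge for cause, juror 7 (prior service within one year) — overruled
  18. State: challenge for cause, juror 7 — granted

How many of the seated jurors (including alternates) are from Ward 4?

Removed: #2, #4, #5, #6, #7, #8, #10, #11, #14, #15, #18, #19, #20.
Seated (9 incl. alternates): #1, #3, #9, #12, #13, #16, #17, #21, #22.
Of those, in Ward 4: #9 → 1.

1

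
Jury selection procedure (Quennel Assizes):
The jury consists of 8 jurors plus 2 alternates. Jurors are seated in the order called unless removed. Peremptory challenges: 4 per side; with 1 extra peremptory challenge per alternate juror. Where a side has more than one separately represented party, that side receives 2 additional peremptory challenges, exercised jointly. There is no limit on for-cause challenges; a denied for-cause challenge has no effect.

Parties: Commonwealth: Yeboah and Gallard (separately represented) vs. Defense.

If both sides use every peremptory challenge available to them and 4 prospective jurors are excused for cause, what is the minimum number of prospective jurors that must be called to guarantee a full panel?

28

Seats to fill: 8 + 2 alternates = 10.
Peremptories — Commonwealth: 4 + 1×2 + 2 = 8; Defense: 4 + 1×2 = 6; total 14.
For-cause removals: 4.
Minimum venire: 10 + 14 + 4 = 28.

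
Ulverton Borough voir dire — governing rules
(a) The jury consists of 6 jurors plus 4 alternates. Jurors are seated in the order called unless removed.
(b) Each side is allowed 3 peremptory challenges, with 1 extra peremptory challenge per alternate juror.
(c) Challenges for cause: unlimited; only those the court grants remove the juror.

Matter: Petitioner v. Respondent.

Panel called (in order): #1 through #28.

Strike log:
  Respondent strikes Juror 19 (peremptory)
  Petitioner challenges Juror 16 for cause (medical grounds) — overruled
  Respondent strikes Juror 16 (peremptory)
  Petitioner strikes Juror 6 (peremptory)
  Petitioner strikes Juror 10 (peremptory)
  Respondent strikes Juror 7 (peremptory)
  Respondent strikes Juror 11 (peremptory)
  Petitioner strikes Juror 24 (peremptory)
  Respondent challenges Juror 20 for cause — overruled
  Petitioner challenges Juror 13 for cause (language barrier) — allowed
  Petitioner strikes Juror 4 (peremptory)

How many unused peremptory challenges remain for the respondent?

Respondent allotment: 3 base + 1 × 4 alternates = 7.
Respondent peremptories used: #19, #16, #7, #11 — 4 (the for-cause on #20 doesn't count).
Remaining: 7 − 4 = 3.

3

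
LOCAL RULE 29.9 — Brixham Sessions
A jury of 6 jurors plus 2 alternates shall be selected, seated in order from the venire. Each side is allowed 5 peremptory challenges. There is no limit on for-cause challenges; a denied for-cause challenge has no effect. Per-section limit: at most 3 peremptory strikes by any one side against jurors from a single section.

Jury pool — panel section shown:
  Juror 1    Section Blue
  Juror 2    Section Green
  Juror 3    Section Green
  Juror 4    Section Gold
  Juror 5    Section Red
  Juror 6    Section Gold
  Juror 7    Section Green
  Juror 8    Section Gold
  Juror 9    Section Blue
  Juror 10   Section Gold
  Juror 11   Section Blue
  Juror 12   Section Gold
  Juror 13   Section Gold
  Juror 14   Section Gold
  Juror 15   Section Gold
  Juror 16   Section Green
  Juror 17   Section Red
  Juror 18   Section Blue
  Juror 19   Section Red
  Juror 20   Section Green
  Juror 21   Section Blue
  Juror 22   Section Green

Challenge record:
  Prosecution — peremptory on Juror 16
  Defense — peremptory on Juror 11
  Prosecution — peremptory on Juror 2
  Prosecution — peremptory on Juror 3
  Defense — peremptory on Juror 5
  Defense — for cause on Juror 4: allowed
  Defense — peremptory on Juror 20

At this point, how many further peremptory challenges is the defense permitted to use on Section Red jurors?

Defense peremptories so far: #11, #5, #20 — 3 of 5 used, 2 left overall.
Against Section Red: #5 — 1 used; per-section cap 3 leaves 2.
Binding limit: min(2, 2) = 2.

2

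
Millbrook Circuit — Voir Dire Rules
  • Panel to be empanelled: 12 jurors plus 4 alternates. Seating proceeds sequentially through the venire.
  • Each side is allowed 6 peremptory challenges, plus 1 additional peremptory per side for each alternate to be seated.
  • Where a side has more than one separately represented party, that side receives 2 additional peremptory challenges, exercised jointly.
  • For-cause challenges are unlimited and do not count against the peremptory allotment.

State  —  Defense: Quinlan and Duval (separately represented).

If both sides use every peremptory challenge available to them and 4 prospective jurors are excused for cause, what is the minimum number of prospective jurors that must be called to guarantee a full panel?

Seats to fill: 12 + 4 alternates = 16.
Peremptories — State: 6 + 1×4 = 10; Defense: 6 + 1×4 + 2 = 12; total 22.
For-cause removals: 4.
Minimum venire: 16 + 22 + 4 = 42.

42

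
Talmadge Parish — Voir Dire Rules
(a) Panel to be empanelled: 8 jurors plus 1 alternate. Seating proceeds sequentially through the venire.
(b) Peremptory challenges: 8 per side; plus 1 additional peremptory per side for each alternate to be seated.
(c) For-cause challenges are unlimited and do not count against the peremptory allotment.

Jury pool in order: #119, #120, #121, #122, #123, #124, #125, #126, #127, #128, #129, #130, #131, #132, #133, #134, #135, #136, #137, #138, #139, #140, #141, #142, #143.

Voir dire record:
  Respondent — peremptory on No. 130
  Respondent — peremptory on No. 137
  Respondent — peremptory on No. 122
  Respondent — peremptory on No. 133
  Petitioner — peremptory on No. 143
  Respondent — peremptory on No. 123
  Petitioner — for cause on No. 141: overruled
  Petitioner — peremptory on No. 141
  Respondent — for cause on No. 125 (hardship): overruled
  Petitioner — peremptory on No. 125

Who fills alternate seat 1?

131

Removed: #122, #123, #125, #130, #133, #137, #141, #143.
Seating in order: seats 1–8 → #119, #120, #121, #124, #126, #127, #128, #129; alternates → #131.
So alternate 1 is #131.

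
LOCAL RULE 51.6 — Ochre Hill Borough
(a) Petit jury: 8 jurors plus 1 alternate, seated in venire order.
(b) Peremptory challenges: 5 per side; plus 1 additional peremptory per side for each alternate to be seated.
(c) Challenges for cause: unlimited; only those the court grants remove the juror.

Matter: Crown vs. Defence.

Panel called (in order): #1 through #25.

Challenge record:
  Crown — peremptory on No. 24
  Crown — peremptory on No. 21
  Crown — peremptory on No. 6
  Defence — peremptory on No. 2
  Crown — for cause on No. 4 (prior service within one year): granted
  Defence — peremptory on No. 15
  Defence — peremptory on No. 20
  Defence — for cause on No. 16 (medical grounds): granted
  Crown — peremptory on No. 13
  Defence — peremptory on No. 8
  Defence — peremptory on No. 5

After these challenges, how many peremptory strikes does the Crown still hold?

Crown allotment: 5 base + 1 × 1 alternate = 6.
Crown peremptories used: #24, #21, #6, #13 — 4 (the for-cause on #4 doesn't count).
Remaining: 6 − 4 = 2.

2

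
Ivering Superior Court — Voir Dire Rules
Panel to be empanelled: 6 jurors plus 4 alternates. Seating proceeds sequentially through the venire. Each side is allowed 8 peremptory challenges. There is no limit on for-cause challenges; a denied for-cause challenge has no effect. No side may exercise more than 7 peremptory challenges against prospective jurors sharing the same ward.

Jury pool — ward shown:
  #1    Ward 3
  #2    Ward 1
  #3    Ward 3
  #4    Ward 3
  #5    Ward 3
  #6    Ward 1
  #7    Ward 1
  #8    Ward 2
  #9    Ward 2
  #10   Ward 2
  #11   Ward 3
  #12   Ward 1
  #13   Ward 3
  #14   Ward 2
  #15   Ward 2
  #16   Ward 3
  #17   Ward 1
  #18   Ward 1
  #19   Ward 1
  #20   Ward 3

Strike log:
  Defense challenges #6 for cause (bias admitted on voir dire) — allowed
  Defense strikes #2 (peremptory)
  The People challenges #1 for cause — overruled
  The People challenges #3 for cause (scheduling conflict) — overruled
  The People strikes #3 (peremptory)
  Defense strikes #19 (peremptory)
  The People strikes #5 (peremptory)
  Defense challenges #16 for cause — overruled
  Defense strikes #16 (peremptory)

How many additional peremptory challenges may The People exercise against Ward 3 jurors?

The People peremptories so far: #3, #5 — 2 of 8 used, 6 left overall.
Against Ward 3: #3, #5 — 2 used; per-ward cap 7 leaves 5.
Binding limit: min(6, 5) = 5.

5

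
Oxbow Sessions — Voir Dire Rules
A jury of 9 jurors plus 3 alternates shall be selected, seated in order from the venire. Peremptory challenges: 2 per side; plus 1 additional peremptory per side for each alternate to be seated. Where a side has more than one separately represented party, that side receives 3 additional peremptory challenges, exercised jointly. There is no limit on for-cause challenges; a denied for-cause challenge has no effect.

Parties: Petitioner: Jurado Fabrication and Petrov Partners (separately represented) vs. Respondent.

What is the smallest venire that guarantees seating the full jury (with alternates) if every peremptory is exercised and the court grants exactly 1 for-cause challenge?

Seats to fill: 9 + 3 alternates = 12.
Peremptories — Petitioner: 2 + 1×3 + 3 = 8; Respondent: 2 + 1×3 = 5; total 13.
For-cause removals: 1.
Minimum venire: 12 + 13 + 1 = 26.

26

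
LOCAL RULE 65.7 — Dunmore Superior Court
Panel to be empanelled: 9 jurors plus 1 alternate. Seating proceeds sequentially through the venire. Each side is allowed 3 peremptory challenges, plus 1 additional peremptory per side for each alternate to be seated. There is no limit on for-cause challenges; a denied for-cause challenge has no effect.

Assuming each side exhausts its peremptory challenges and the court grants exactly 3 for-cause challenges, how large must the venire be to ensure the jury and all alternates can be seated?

Seats to fill: 9 + 1 alternates = 10.
Peremptories: 3 + 1×1 = 4 per side × 2 sides = 8.
For-cause removals: 3.
Minimum venire: 10 + 8 + 3 = 21.

21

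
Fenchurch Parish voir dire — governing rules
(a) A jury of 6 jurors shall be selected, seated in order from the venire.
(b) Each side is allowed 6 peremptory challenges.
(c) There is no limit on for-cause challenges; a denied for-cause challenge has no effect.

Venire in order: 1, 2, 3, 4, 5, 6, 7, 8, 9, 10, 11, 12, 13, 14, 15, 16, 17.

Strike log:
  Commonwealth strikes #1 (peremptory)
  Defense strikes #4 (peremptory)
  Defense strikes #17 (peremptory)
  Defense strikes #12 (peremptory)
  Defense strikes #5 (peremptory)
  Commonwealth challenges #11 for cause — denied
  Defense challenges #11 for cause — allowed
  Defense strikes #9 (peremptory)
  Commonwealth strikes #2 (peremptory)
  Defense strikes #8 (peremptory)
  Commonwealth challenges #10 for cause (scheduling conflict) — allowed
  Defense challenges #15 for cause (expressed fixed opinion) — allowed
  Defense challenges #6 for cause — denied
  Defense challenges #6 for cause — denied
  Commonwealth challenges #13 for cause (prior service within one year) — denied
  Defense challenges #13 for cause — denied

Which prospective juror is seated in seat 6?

16

Removed: #1, #2, #4, #5, #8, #9, #10, #11, #12, #15, #17. (#6, #13 stay — for-cause denied.)
Seating in order: seats 1–6 → #3, #6, #7, #13, #14, #16.
So seat 6 is #16.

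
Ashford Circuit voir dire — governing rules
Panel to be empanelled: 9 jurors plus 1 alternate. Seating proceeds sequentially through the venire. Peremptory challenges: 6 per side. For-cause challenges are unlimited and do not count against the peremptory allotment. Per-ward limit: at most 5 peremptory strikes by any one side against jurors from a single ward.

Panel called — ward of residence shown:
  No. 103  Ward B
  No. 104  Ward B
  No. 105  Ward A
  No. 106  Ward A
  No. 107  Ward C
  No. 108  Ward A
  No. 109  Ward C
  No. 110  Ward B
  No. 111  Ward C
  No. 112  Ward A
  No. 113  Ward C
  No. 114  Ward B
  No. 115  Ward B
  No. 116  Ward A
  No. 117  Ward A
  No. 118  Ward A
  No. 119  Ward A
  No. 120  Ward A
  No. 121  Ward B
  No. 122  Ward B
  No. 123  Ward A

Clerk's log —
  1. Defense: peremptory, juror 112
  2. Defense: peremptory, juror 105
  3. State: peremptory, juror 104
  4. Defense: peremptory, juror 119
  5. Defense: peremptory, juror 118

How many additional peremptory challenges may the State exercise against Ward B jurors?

4

State peremptories so far: #104 — 1 of 6 used, 5 left overall.
Against Ward B: #104 — 1 used; per-ward cap 5 leaves 4.
Binding limit: min(5, 4) = 4.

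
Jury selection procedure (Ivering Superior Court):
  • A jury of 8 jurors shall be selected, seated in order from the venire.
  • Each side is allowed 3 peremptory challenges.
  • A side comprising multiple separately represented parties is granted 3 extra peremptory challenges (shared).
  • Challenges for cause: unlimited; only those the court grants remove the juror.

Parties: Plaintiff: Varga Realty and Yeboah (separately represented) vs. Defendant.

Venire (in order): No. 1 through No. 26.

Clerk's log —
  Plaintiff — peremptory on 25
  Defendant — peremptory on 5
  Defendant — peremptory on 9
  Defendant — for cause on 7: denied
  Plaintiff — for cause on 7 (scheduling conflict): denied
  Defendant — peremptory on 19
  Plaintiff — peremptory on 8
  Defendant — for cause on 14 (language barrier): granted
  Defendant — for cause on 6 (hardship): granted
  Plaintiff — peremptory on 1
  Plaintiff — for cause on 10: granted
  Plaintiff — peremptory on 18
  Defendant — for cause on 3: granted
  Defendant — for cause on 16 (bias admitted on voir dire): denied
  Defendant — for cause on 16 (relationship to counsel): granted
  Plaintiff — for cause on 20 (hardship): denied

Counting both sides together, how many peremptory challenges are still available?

2

Plaintiff allotment: 3 base + 3 multi-party = 6. Defendant allotment: 3.
Plaintiff peremptories used: #25, #8, #1, #18 — 4 (for-cause on #7, #10, #20 don't count).
Defendant peremptories used: #5, #9, #19 — 3 (for-cause on #7, #14, #6, #3, #16, #16 don't count).
Remaining: (6 − 4) + (3 − 3) = 2.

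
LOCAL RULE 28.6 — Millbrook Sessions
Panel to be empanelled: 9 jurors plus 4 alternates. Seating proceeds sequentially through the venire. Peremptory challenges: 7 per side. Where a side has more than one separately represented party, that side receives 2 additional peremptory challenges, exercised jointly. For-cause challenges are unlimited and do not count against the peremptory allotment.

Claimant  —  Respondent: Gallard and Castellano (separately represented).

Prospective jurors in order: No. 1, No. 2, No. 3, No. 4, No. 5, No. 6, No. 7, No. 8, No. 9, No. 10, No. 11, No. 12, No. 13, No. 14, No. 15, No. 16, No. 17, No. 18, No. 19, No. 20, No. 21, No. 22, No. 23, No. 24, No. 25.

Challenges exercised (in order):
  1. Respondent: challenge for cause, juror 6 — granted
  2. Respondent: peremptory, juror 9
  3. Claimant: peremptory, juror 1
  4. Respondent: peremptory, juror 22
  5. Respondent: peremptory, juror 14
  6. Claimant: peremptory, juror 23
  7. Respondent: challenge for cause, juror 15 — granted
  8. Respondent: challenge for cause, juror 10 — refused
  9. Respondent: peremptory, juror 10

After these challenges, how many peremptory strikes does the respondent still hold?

5

Respondent allotment: 7 base + 2 multi-party = 9.
Respondent peremptories used: #9, #22, #14, #10 — 4 (for-cause on #6, #15, #10 don't count).
Remaining: 9 − 4 = 5.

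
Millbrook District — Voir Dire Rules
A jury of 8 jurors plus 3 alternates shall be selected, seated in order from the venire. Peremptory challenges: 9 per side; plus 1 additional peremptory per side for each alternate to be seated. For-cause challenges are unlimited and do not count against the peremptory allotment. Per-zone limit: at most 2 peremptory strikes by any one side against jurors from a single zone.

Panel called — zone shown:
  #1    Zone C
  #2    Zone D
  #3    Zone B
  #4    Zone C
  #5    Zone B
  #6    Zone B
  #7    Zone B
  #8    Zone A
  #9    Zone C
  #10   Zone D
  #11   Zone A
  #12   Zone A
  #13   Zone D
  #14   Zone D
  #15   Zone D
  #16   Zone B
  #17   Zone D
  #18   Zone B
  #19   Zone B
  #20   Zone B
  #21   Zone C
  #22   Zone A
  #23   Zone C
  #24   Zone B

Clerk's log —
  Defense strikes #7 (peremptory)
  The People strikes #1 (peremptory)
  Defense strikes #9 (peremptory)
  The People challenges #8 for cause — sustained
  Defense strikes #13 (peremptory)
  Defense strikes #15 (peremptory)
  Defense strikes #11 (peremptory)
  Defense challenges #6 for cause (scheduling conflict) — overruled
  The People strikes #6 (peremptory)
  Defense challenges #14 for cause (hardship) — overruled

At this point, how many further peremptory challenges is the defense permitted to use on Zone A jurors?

1

Defense peremptories so far: #7, #9, #13, #15, #11 — 5 of 12 used, 7 left overall.
Against Zone A: #11 — 1 used; per-zone cap 2 leaves 1.
Binding limit: min(7, 1) = 1.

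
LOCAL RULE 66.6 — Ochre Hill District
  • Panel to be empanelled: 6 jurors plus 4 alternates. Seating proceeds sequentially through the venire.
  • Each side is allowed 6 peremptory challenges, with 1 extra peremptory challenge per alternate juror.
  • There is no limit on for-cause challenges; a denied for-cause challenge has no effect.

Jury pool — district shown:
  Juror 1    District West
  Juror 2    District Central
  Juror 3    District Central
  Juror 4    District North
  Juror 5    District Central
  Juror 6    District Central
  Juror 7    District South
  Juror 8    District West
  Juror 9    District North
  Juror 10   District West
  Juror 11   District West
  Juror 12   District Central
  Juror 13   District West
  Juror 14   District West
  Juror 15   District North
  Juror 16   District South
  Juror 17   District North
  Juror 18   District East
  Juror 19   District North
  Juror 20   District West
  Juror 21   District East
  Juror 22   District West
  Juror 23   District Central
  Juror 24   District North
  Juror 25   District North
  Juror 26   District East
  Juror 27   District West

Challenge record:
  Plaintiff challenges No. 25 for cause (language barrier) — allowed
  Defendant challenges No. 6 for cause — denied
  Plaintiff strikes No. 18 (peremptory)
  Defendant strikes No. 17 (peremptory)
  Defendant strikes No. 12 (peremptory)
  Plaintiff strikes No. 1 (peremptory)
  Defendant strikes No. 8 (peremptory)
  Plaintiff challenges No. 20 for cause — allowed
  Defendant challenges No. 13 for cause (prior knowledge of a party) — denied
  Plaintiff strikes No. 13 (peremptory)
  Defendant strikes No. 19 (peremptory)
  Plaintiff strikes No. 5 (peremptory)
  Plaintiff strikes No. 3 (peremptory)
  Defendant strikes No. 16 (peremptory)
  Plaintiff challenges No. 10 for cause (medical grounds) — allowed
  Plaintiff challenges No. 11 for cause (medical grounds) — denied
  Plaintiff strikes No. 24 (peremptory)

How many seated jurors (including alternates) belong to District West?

3

Removed: #1, #3, #5, #8, #10, #12, #13, #16, #17, #18, #19, #20, #24, #25.
Seated (10 incl. alternates): #2, #4, #6, #7, #9, #11, #14, #15, #21, #22.
Of those, in District West: #11, #14, #22 → 3.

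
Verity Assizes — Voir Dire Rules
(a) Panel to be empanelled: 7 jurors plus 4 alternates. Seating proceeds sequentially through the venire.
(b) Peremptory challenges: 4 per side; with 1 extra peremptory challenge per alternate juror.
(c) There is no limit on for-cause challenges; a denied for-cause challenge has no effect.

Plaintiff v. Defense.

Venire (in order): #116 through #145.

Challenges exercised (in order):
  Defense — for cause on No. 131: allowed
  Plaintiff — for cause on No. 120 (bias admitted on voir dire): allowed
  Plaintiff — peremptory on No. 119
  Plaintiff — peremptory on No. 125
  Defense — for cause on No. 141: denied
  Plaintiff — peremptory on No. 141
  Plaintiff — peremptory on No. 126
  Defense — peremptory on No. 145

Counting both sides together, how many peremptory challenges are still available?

11

Plaintiff allotment: 4 base + 1 × 4 alternates = 8. Defense allotment: 4 base + 1 × 4 alternates = 8.
Plaintiff peremptories used: #119, #125, #141, #126 — 4 (the for-cause on #120 doesn't count).
Defense peremptories used: #145 — 1 (for-cause on #131, #141 don't count).
Remaining: (8 − 4) + (8 − 1) = 11.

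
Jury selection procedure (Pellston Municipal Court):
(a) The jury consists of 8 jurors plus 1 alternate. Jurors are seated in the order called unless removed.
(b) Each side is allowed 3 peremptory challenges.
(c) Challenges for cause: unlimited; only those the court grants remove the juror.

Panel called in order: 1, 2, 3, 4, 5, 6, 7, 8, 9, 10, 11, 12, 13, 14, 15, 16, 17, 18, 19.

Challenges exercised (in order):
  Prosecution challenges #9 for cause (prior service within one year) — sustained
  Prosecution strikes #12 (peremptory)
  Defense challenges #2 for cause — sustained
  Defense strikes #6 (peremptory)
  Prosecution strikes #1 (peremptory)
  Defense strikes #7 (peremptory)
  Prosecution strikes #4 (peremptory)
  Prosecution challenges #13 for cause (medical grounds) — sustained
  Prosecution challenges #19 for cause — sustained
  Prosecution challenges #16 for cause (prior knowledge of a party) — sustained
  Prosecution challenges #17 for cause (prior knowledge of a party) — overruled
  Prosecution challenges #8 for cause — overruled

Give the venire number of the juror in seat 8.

Removed: #1, #2, #4, #6, #7, #9, #12, #13, #16, #19. (#8, #17 stay — for-cause denied.)
Seating in order: seats 1–8 → #3, #5, #8, #10, #11, #14, #15, #17; alternates → #18.
So seat 8 is #17.

17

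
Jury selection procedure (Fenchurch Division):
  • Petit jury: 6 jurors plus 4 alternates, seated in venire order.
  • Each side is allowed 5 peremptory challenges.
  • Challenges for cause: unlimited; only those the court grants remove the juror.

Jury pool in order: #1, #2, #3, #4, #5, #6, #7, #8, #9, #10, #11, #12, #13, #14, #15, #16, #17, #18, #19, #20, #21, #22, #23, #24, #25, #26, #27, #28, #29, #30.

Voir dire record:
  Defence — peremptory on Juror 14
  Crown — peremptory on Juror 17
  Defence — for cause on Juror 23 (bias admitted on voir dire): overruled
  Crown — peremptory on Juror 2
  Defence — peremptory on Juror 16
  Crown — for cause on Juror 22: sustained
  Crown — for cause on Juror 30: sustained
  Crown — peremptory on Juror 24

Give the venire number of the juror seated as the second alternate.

9

Removed: #2, #14, #16, #17, #22, #24, #30. (#23 stays — for-cause denied.)
Seating in order: seats 1–6 → #1, #3, #4, #5, #6, #7; alternates → #8, #9, #10, #11.
So alternate 2 is #9.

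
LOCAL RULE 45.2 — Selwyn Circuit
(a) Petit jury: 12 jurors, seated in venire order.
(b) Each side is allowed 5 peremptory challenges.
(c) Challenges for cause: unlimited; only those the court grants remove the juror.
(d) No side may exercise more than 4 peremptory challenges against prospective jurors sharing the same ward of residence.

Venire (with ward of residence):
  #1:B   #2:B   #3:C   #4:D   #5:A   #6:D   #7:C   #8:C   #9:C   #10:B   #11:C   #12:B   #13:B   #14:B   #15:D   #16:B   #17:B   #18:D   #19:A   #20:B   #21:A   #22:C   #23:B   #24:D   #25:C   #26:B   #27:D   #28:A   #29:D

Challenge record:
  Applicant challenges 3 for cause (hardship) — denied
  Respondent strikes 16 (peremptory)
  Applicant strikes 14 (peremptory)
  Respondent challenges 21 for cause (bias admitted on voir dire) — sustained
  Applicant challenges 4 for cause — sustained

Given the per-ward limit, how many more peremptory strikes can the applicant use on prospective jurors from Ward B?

Applicant peremptories so far: #14 — 1 of 5 used, 4 left overall.
Against Ward B: #14 — 1 used; per-ward cap 4 leaves 3.
Binding limit: min(4, 3) = 3.

3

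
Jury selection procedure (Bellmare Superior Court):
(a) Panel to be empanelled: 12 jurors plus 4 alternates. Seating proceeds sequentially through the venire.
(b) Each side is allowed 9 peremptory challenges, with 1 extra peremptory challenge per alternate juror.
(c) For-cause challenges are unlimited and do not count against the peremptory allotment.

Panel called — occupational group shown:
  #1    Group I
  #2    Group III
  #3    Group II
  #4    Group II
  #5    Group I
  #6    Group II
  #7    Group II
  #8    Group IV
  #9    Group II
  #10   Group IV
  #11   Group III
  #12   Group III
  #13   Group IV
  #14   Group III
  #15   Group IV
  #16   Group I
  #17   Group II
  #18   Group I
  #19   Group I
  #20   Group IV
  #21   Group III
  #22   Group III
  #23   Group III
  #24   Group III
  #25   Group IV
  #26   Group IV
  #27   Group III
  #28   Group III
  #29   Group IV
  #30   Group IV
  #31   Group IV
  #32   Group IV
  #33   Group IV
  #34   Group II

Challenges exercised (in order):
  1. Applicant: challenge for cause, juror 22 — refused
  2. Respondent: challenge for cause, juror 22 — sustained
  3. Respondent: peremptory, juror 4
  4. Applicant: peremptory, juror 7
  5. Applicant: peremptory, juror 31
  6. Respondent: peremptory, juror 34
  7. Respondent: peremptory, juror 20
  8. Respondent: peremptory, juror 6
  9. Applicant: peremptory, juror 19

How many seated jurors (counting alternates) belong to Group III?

5

Removed: #4, #6, #7, #19, #20, #22, #31, #34.
Seated (16 incl. alternates): #1, #2, #3, #5, #8, #9, #10, #11, #12, #13, #14, #15, #16, #17, #18, #21.
Of those, in Group III: #2, #11, #12, #14, #21 → 5.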